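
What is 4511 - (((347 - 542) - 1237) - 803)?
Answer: 6746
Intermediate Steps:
4511 - (((347 - 542) - 1237) - 803) = 4511 - ((-195 - 1237) - 803) = 4511 - (-1432 - 803) = 4511 - 1*(-2235) = 4511 + 2235 = 6746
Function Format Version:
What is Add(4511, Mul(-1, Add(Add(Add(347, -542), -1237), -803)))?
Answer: 6746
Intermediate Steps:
Add(4511, Mul(-1, Add(Add(Add(347, -542), -1237), -803))) = Add(4511, Mul(-1, Add(Add(-195, -1237), -803))) = Add(4511, Mul(-1, Add(-1432, -803))) = Add(4511, Mul(-1, -2235)) = Add(4511, 2235) = 6746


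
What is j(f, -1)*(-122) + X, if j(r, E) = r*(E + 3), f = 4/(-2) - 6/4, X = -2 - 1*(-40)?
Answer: 892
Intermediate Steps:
X = 38 (X = -2 + 40 = 38)
f = -7/2 (f = 4*(-1/2) - 6*1/4 = -2 - 3/2 = -7/2 ≈ -3.5000)
j(r, E) = r*(3 + E)
j(f, -1)*(-122) + X = -7*(3 - 1)/2*(-122) + 38 = -7/2*2*(-122) + 38 = -7*(-122) + 38 = 854 + 38 = 892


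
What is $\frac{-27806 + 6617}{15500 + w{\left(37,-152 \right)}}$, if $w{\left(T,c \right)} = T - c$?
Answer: $- \frac{21189}{15689} \approx -1.3506$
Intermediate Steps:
$\frac{-27806 + 6617}{15500 + w{\left(37,-152 \right)}} = \frac{-27806 + 6617}{15500 + \left(37 - -152\right)} = - \frac{21189}{15500 + \left(37 + 152\right)} = - \frac{21189}{15500 + 189} = - \frac{21189}{15689}$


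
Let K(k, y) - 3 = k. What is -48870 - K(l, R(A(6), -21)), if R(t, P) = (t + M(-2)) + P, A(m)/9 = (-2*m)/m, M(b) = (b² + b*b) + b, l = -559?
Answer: -48314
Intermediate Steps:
M(b) = b + 2*b² (M(b) = (b² + b²) + b = 2*b² + b = b + 2*b²)
A(m) = -18 (A(m) = 9*((-2*m)/m) = 9*(-2) = -18)
R(t, P) = 6 + P + t (R(t, P) = (t - 2*(1 + 2*(-2))) + P = (t - 2*(1 - 4)) + P = (t - 2*(-3)) + P = (t + 6) + P = (6 + t) + P = 6 + P + t)
K(k, y) = 3 + k
-48870 - K(l, R(A(6), -21)) = -48870 - (3 - 559) = -48870 - 1*(-556) = -48870 + 556 = -48314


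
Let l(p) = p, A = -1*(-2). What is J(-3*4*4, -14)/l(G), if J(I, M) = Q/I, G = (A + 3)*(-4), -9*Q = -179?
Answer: 179/8640 ≈ 0.020718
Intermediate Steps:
Q = 179/9 (Q = -1/9*(-179) = 179/9 ≈ 19.889)
A = 2
G = -20 (G = (2 + 3)*(-4) = 5*(-4) = -20)
J(I, M) = 179/(9*I)
J(-3*4*4, -14)/l(G) = (179/(9*((-3*4*4))))/(-20) = (179/(9*((-12*4))))*(-1/20) = ((179/9)/(-48))*(-1/20) = ((179/9)*(-1/48))*(-1/20) = -179/432*(-1/20) = 179/8640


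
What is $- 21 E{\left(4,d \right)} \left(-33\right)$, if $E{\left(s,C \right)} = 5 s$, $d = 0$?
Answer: $13860$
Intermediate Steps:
$- 21 E{\left(4,d \right)} \left(-33\right) = - 21 \cdot 5 \cdot 4 \left(-33\right) = \left(-21\right) 20 \left(-33\right) = \left(-420\right) \left(-33\right) = 13860$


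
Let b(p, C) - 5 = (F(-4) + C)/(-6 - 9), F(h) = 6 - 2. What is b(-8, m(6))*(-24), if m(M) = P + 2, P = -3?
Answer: -576/5 ≈ -115.20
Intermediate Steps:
F(h) = 4
m(M) = -1 (m(M) = -3 + 2 = -1)
b(p, C) = 71/15 - C/15 (b(p, C) = 5 + (4 + C)/(-6 - 9) = 5 + (4 + C)/(-15) = 5 + (4 + C)*(-1/15) = 5 + (-4/15 - C/15) = 71/15 - C/15)
b(-8, m(6))*(-24) = (71/15 - 1/15*(-1))*(-24) = (71/15 + 1/15)*(-24) = (24/5)*(-24) = -576/5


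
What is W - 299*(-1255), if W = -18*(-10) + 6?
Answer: 375431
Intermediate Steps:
W = 186 (W = 180 + 6 = 186)
W - 299*(-1255) = 186 - 299*(-1255) = 186 + 375245 = 375431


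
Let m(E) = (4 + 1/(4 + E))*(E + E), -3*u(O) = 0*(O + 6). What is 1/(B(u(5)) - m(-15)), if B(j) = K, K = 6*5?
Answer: 11/1620 ≈ 0.0067901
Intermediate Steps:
K = 30
u(O) = 0 (u(O) = -0*(O + 6) = -0*(6 + O) = -⅓*0 = 0)
B(j) = 30
m(E) = 2*E*(4 + 1/(4 + E)) (m(E) = (4 + 1/(4 + E))*(2*E) = 2*E*(4 + 1/(4 + E)))
1/(B(u(5)) - m(-15)) = 1/(30 - 2*(-15)*(17 + 4*(-15))/(4 - 15)) = 1/(30 - 2*(-15)*(17 - 60)/(-11)) = 1/(30 - 2*(-15)*(-1)*(-43)/11) = 1/(30 - 1*(-1290/11)) = 1/(30 + 1290/11) = 1/(1620/11) = 11/1620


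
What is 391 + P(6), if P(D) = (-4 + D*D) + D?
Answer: 429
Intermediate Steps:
P(D) = -4 + D + D**2 (P(D) = (-4 + D**2) + D = -4 + D + D**2)
391 + P(6) = 391 + (-4 + 6 + 6**2) = 391 + (-4 + 6 + 36) = 391 + 38 = 429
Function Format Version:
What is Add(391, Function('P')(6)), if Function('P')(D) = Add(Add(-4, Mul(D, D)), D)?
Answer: 429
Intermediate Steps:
Function('P')(D) = Add(-4, D, Pow(D, 2)) (Function('P')(D) = Add(Add(-4, Pow(D, 2)), D) = Add(-4, D, Pow(D, 2)))
Add(391, Function('P')(6)) = Add(391, Add(-4, 6, Pow(6, 2))) = Add(391, Add(-4, 6, 36)) = Add(391, 38) = 429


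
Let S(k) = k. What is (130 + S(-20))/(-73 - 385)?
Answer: -55/229 ≈ -0.24017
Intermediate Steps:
(130 + S(-20))/(-73 - 385) = (130 - 20)/(-73 - 385) = 110/(-458) = 110*(-1/458) = -55/229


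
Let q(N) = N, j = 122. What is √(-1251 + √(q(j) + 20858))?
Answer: √(-1251 + 2*√5245) ≈ 33.259*I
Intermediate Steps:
√(-1251 + √(q(j) + 20858)) = √(-1251 + √(122 + 20858)) = √(-1251 + √20980) = √(-1251 + 2*√5245)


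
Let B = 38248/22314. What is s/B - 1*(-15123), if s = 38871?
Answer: 103270857/2732 ≈ 37800.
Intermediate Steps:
B = 19124/11157 (B = 38248*(1/22314) = 19124/11157 ≈ 1.7141)
s/B - 1*(-15123) = 38871/(19124/11157) - 1*(-15123) = 38871*(11157/19124) + 15123 = 61954821/2732 + 15123 = 103270857/2732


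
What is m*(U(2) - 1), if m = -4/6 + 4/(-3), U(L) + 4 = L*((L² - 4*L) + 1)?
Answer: 22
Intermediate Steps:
U(L) = -4 + L*(1 + L² - 4*L) (U(L) = -4 + L*((L² - 4*L) + 1) = -4 + L*(1 + L² - 4*L))
m = -2 (m = -4*⅙ + 4*(-⅓) = -⅔ - 4/3 = -2)
m*(U(2) - 1) = -2*((-4 + 2 + 2³ - 4*2²) - 1) = -2*((-4 + 2 + 8 - 4*4) - 1) = -2*((-4 + 2 + 8 - 16) - 1) = -2*(-10 - 1) = -2*(-11) = 22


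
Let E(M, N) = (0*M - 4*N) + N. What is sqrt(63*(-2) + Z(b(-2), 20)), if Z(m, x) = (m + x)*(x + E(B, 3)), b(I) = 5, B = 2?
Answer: sqrt(149) ≈ 12.207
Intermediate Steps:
E(M, N) = -3*N (E(M, N) = (0 - 4*N) + N = -4*N + N = -3*N)
Z(m, x) = (-9 + x)*(m + x) (Z(m, x) = (m + x)*(x - 3*3) = (m + x)*(x - 9) = (m + x)*(-9 + x) = (-9 + x)*(m + x))
sqrt(63*(-2) + Z(b(-2), 20)) = sqrt(63*(-2) + (20**2 - 9*5 - 9*20 + 5*20)) = sqrt(-126 + (400 - 45 - 180 + 100)) = sqrt(-126 + 275) = sqrt(149)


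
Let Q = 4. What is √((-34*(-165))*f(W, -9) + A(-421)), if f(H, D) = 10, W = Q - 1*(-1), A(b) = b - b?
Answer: 10*√561 ≈ 236.85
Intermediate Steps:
A(b) = 0
W = 5 (W = 4 - 1*(-1) = 4 + 1 = 5)
√((-34*(-165))*f(W, -9) + A(-421)) = √(-34*(-165)*10 + 0) = √(5610*10 + 0) = √(56100 + 0) = √56100 = 10*√561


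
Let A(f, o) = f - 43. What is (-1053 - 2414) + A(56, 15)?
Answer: -3454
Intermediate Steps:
A(f, o) = -43 + f
(-1053 - 2414) + A(56, 15) = (-1053 - 2414) + (-43 + 56) = -3467 + 13 = -3454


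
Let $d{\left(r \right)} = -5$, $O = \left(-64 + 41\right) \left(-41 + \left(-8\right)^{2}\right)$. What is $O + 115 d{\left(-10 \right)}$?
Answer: $-1104$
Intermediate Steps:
$O = -529$ ($O = - 23 \left(-41 + 64\right) = \left(-23\right) 23 = -529$)
$O + 115 d{\left(-10 \right)} = -529 + 115 \left(-5\right) = -529 - 575 = -1104$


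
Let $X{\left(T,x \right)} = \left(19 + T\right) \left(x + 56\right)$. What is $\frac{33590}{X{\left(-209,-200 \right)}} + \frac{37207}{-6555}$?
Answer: $- \frac{1399651}{314640} \approx -4.4484$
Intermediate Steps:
$X{\left(T,x \right)} = \left(19 + T\right) \left(56 + x\right)$
$\frac{33590}{X{\left(-209,-200 \right)}} + \frac{37207}{-6555} = \frac{33590}{1064 + 19 \left(-200\right) + 56 \left(-209\right) - -41800} + \frac{37207}{-6555} = \frac{33590}{1064 - 3800 - 11704 + 41800} + 37207 \left(- \frac{1}{6555}\right) = \frac{33590}{27360} - \frac{37207}{6555} = 33590 \cdot \frac{1}{27360} - \frac{37207}{6555} = \frac{3359}{2736} - \frac{37207}{6555} = - \frac{1399651}{314640}$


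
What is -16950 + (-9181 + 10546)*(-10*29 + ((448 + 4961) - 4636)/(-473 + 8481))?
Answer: -36314805/88 ≈ -4.1267e+5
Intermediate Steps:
-16950 + (-9181 + 10546)*(-10*29 + ((448 + 4961) - 4636)/(-473 + 8481)) = -16950 + 1365*(-290 + (5409 - 4636)/8008) = -16950 + 1365*(-290 + 773*(1/8008)) = -16950 + 1365*(-290 + 773/8008) = -16950 + 1365*(-2321547/8008) = -16950 - 34823205/88 = -36314805/88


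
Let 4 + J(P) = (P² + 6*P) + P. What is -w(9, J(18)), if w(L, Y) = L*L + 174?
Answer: -255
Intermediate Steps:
J(P) = -4 + P² + 7*P (J(P) = -4 + ((P² + 6*P) + P) = -4 + (P² + 7*P) = -4 + P² + 7*P)
w(L, Y) = 174 + L² (w(L, Y) = L² + 174 = 174 + L²)
-w(9, J(18)) = -(174 + 9²) = -(174 + 81) = -1*255 = -255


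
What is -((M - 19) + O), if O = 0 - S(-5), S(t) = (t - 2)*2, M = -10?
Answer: 15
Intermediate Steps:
S(t) = -4 + 2*t (S(t) = (-2 + t)*2 = -4 + 2*t)
O = 14 (O = 0 - (-4 + 2*(-5)) = 0 - (-4 - 10) = 0 - 1*(-14) = 0 + 14 = 14)
-((M - 19) + O) = -((-10 - 19) + 14) = -(-29 + 14) = -1*(-15) = 15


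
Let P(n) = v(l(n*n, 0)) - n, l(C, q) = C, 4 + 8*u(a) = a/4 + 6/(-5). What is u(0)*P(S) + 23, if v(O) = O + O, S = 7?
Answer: -723/20 ≈ -36.150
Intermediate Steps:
u(a) = -13/20 + a/32 (u(a) = -½ + (a/4 + 6/(-5))/8 = -½ + (a*(¼) + 6*(-⅕))/8 = -½ + (a/4 - 6/5)/8 = -½ + (-6/5 + a/4)/8 = -½ + (-3/20 + a/32) = -13/20 + a/32)
v(O) = 2*O
P(n) = -n + 2*n² (P(n) = 2*(n*n) - n = 2*n² - n = -n + 2*n²)
u(0)*P(S) + 23 = (-13/20 + (1/32)*0)*(7*(-1 + 2*7)) + 23 = (-13/20 + 0)*(7*(-1 + 14)) + 23 = -91*13/20 + 23 = -13/20*91 + 23 = -1183/20 + 23 = -723/20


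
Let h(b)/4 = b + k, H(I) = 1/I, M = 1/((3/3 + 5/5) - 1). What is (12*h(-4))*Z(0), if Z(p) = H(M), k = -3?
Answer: -336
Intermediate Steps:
M = 1 (M = 1/((3*(⅓) + 5*(⅕)) - 1) = 1/((1 + 1) - 1) = 1/(2 - 1) = 1/1 = 1)
h(b) = -12 + 4*b (h(b) = 4*(b - 3) = 4*(-3 + b) = -12 + 4*b)
Z(p) = 1 (Z(p) = 1/1 = 1)
(12*h(-4))*Z(0) = (12*(-12 + 4*(-4)))*1 = (12*(-12 - 16))*1 = (12*(-28))*1 = -336*1 = -336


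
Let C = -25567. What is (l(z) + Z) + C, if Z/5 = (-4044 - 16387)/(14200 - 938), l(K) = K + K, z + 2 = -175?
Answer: -343866457/13262 ≈ -25929.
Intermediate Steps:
z = -177 (z = -2 - 175 = -177)
l(K) = 2*K
Z = -102155/13262 (Z = 5*((-4044 - 16387)/(14200 - 938)) = 5*(-20431/13262) = -102155/13262 ≈ -7.7028)
(l(z) + Z) + C = (2*(-177) - 102155/13262) - 25567 = (-354 - 102155/13262) - 25567 = -4796903/13262 - 25567 = -343866457/13262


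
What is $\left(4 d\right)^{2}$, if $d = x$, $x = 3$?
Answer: $144$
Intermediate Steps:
$d = 3$
$\left(4 d\right)^{2} = \left(4 \cdot 3\right)^{2} = 12^{2} = 144$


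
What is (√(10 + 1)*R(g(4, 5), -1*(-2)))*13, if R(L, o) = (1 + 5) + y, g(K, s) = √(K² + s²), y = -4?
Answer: 26*√11 ≈ 86.232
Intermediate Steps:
R(L, o) = 2 (R(L, o) = (1 + 5) - 4 = 6 - 4 = 2)
(√(10 + 1)*R(g(4, 5), -1*(-2)))*13 = (√(10 + 1)*2)*13 = (√11*2)*13 = (2*√11)*13 = 26*√11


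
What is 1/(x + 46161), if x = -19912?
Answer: 1/26249 ≈ 3.8097e-5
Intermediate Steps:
1/(x + 46161) = 1/(-19912 + 46161) = 1/26249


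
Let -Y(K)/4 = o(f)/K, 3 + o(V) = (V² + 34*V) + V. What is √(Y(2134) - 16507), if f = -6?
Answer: I*√18792660205/1067 ≈ 128.48*I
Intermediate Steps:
o(V) = -3 + V² + 35*V (o(V) = -3 + ((V² + 34*V) + V) = -3 + (V² + 35*V) = -3 + V² + 35*V)
Y(K) = 708/K (Y(K) = -4*(-3 + (-6)² + 35*(-6))/K = -4*(-3 + 36 - 210)/K = -(-708)/K = 708/K)
√(Y(2134) - 16507) = √(708/2134 - 16507) = √(708*(1/2134) - 16507) = √(354/1067 - 16507) = √(-17612615/1067) = I*√18792660205/1067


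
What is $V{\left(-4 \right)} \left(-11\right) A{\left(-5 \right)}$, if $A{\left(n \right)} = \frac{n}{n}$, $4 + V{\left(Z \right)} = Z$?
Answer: $88$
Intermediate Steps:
$V{\left(Z \right)} = -4 + Z$
$A{\left(n \right)} = 1$
$V{\left(-4 \right)} \left(-11\right) A{\left(-5 \right)} = \left(-4 - 4\right) \left(-11\right) 1 = \left(-8\right) \left(-11\right) 1 = 88 \cdot 1 = 88$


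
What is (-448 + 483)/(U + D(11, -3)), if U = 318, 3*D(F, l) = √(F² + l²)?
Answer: 7155/64999 - 15*√130/129998 ≈ 0.10876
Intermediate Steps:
D(F, l) = √(F² + l²)/3
(-448 + 483)/(U + D(11, -3)) = (-448 + 483)/(318 + √(11² + (-3)²)/3) = 35/(318 + √(121 + 9)/3) = 35/(318 + √130/3)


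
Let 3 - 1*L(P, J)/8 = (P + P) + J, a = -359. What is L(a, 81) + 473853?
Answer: 478973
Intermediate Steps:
L(P, J) = 24 - 16*P - 8*J (L(P, J) = 24 - 8*((P + P) + J) = 24 - 8*(2*P + J) = 24 - 8*(J + 2*P) = 24 + (-16*P - 8*J) = 24 - 16*P - 8*J)
L(a, 81) + 473853 = (24 - 16*(-359) - 8*81) + 473853 = (24 + 5744 - 648) + 473853 = 5120 + 473853 = 478973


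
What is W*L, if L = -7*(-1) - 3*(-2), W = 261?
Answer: 3393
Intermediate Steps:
L = 13 (L = 7 + 6 = 13)
W*L = 261*13 = 3393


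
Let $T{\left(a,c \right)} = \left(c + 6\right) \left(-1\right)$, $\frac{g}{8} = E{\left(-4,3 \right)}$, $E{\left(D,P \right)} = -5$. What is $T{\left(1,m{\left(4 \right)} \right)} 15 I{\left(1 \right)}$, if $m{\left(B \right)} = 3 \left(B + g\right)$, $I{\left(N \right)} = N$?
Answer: $1530$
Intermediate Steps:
$g = -40$ ($g = 8 \left(-5\right) = -40$)
$m{\left(B \right)} = -120 + 3 B$ ($m{\left(B \right)} = 3 \left(B - 40\right) = 3 \left(-40 + B\right) = -120 + 3 B$)
$T{\left(a,c \right)} = -6 - c$ ($T{\left(a,c \right)} = \left(6 + c\right) \left(-1\right) = -6 - c$)
$T{\left(1,m{\left(4 \right)} \right)} 15 I{\left(1 \right)} = \left(-6 - \left(-120 + 3 \cdot 4\right)\right) 15 \cdot 1 = \left(-6 - \left(-120 + 12\right)\right) 15 \cdot 1 = \left(-6 - -108\right) 15 \cdot 1 = \left(-6 + 108\right) 15 \cdot 1 = 102 \cdot 15 \cdot 1 = 1530 \cdot 1 = 1530$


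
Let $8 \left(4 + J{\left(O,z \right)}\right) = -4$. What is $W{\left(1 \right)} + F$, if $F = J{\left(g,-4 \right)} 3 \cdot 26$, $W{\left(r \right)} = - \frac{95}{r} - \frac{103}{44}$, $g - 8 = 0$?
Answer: $- \frac{19727}{44} \approx -448.34$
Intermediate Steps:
$g = 8$ ($g = 8 + 0 = 8$)
$J{\left(O,z \right)} = - \frac{9}{2}$ ($J{\left(O,z \right)} = -4 + \frac{1}{8} \left(-4\right) = -4 - \frac{1}{2} = - \frac{9}{2}$)
$W{\left(r \right)} = - \frac{103}{44} - \frac{95}{r}$ ($W{\left(r \right)} = - \frac{95}{r} - \frac{103}{44} = - \frac{103}{44} - \frac{95}{r}$)
$F = -351$ ($F = \left(- \frac{9}{2}\right) 3 \cdot 26 = \left(- \frac{27}{2}\right) 26 = -351$)
$W{\left(1 \right)} + F = \left(- \frac{103}{44} - \frac{95}{1}\right) - 351 = \left(- \frac{103}{44} - 95\right) - 351 = - \frac{4283}{44} - 351 = - \frac{19727}{44}$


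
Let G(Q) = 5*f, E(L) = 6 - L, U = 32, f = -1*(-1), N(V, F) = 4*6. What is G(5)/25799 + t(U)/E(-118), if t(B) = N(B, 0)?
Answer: 154949/799769 ≈ 0.19374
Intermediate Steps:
N(V, F) = 24
f = 1
t(B) = 24
G(Q) = 5 (G(Q) = 5*1 = 5)
G(5)/25799 + t(U)/E(-118) = 5/25799 + 24/(6 - 1*(-118)) = 5*(1/25799) + 24/(6 + 118) = 5/25799 + 24/124 = 5/25799 + 24*(1/124) = 5/25799 + 6/31 = 154949/799769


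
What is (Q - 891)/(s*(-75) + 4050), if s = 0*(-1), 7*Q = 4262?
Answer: -79/1134 ≈ -0.069665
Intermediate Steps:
Q = 4262/7 (Q = (1/7)*4262 = 4262/7 ≈ 608.86)
s = 0
(Q - 891)/(s*(-75) + 4050) = (4262/7 - 891)/(0*(-75) + 4050) = -1975/(7*(0 + 4050)) = -1975/7/4050 = -1975/7*1/4050 = -79/1134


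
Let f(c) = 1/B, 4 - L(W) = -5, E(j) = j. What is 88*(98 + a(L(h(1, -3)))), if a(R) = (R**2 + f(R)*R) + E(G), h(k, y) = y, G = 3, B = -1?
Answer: 15224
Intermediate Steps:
L(W) = 9 (L(W) = 4 - 1*(-5) = 4 + 5 = 9)
f(c) = -1 (f(c) = 1/(-1) = -1)
a(R) = 3 + R**2 - R (a(R) = (R**2 - R) + 3 = 3 + R**2 - R)
88*(98 + a(L(h(1, -3)))) = 88*(98 + (3 + 9**2 - 1*9)) = 88*(98 + (3 + 81 - 9)) = 88*(98 + 75) = 88*173 = 15224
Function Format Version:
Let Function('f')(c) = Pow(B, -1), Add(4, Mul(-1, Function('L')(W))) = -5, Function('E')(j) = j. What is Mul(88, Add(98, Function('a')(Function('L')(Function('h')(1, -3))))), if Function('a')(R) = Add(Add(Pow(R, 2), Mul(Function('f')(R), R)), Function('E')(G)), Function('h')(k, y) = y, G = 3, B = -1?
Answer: 15224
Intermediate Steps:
Function('L')(W) = 9 (Function('L')(W) = Add(4, Mul(-1, -5)) = Add(4, 5) = 9)
Function('f')(c) = -1 (Function('f')(c) = Pow(-1, -1) = -1)
Function('a')(R) = Add(3, Pow(R, 2), Mul(-1, R)) (Function('a')(R) = Add(Add(Pow(R, 2), Mul(-1, R)), 3) = Add(3, Pow(R, 2), Mul(-1, R)))
Mul(88, Add(98, Function('a')(Function('L')(Function('h')(1, -3))))) = Mul(88, Add(98, Add(3, Pow(9, 2), Mul(-1, 9)))) = Mul(88, Add(98, Add(3, 81, -9))) = Mul(88, Add(98, 75)) = Mul(88, 173) = 15224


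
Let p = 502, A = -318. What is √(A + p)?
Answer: 2*√46 ≈ 13.565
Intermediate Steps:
√(A + p) = √(-318 + 502) = √184 = 2*√46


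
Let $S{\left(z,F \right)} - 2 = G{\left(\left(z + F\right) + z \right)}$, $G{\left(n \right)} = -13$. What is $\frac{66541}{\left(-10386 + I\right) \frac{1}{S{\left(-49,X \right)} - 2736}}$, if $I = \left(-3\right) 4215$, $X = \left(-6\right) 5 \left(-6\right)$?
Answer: $\frac{182788127}{23031} \approx 7936.6$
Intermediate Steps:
$X = 180$ ($X = \left(-30\right) \left(-6\right) = 180$)
$I = -12645$
$S{\left(z,F \right)} = -11$ ($S{\left(z,F \right)} = 2 - 13 = -11$)
$\frac{66541}{\left(-10386 + I\right) \frac{1}{S{\left(-49,X \right)} - 2736}} = \frac{66541}{\left(-10386 - 12645\right) \frac{1}{-11 - 2736}} = \frac{66541}{\left(-23031\right) \frac{1}{-2747}} = \frac{66541}{\left(-23031\right) \left(- \frac{1}{2747}\right)} = \frac{66541}{\frac{23031}{2747}} = 66541 \cdot \frac{2747}{23031} = \frac{182788127}{23031}$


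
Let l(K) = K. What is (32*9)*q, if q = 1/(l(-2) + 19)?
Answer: 288/17 ≈ 16.941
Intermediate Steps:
q = 1/17 (q = 1/(-2 + 19) = 1/17 ≈ 0.058824)
(32*9)*q = (32*9)*(1/17) = 288*(1/17) = 288/17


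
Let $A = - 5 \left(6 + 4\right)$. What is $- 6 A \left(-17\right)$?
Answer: $-5100$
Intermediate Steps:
$A = -50$ ($A = \left(-5\right) 10 = -50$)
$- 6 A \left(-17\right) = \left(-6\right) \left(-50\right) \left(-17\right) = 300 \left(-17\right) = -5100$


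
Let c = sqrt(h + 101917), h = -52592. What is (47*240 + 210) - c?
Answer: 11490 - 5*sqrt(1973) ≈ 11268.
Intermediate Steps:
c = 5*sqrt(1973) (c = sqrt(-52592 + 101917) = sqrt(49325) = 5*sqrt(1973) ≈ 222.09)
(47*240 + 210) - c = (47*240 + 210) - 5*sqrt(1973) = (11280 + 210) - 5*sqrt(1973) = 11490 - 5*sqrt(1973)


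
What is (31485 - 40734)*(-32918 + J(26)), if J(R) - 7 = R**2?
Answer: 298141515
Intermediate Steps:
J(R) = 7 + R**2
(31485 - 40734)*(-32918 + J(26)) = (31485 - 40734)*(-32918 + (7 + 26**2)) = -9249*(-32918 + (7 + 676)) = -9249*(-32918 + 683) = -9249*(-32235) = 298141515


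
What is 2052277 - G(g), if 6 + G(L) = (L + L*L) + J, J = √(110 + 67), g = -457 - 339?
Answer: 1419463 - √177 ≈ 1.4195e+6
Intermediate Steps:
g = -796
J = √177 ≈ 13.304
G(L) = -6 + L + √177 + L² (G(L) = -6 + ((L + L*L) + √177) = -6 + ((L + L²) + √177) = -6 + (L + √177 + L²) = -6 + L + √177 + L²)
2052277 - G(g) = 2052277 - (-6 - 796 + √177 + (-796)²) = 2052277 - (-6 - 796 + √177 + 633616) = 2052277 - (632814 + √177) = 2052277 + (-632814 - √177) = 1419463 - √177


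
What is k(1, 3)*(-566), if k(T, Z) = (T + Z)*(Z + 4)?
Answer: -15848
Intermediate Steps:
k(T, Z) = (4 + Z)*(T + Z) (k(T, Z) = (T + Z)*(4 + Z) = (4 + Z)*(T + Z))
k(1, 3)*(-566) = (3² + 4*1 + 4*3 + 1*3)*(-566) = (9 + 4 + 12 + 3)*(-566) = 28*(-566) = -15848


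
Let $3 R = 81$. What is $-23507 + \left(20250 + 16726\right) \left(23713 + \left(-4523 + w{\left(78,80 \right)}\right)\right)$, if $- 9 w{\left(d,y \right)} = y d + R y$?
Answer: $\frac{2025104999}{3} \approx 6.7504 \cdot 10^{8}$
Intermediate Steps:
$R = 27$ ($R = \frac{1}{3} \cdot 81 = 27$)
$w{\left(d,y \right)} = - 3 y - \frac{d y}{9}$ ($w{\left(d,y \right)} = - \frac{y d + 27 y}{9} = - \frac{d y + 27 y}{9} = - \frac{27 y + d y}{9} = - 3 y - \frac{d y}{9}$)
$-23507 + \left(20250 + 16726\right) \left(23713 + \left(-4523 + w{\left(78,80 \right)}\right)\right) = -23507 + \left(20250 + 16726\right) \left(23713 - \left(4523 + \frac{80 \left(27 + 78\right)}{9}\right)\right) = -23507 + 36976 \left(23713 - \left(4523 + \frac{80}{9} \cdot 105\right)\right) = -23507 + 36976 \left(23713 - \frac{16369}{3}\right) = -23507 + 36976 \cdot \frac{54770}{3} = -23507 + \frac{2025175520}{3} = \frac{2025104999}{3}$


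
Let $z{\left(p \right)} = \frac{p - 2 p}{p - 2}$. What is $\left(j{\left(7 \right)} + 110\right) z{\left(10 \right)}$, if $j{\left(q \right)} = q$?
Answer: $- \frac{585}{4} \approx -146.25$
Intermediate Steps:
$z{\left(p \right)} = - \frac{p}{-2 + p}$ ($z{\left(p \right)} = \frac{\left(-1\right) p}{-2 + p} = - \frac{p}{-2 + p}$)
$\left(j{\left(7 \right)} + 110\right) z{\left(10 \right)} = \left(7 + 110\right) \left(\left(-1\right) 10 \frac{1}{-2 + 10}\right) = 117 \left(\left(-1\right) 10 \cdot \frac{1}{8}\right) = 117 \left(- \frac{5}{4}\right) = - \frac{585}{4}$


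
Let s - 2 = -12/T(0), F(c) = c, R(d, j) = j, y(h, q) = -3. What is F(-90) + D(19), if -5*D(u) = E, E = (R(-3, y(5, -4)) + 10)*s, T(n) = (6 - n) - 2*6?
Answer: -478/5 ≈ -95.600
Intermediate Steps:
T(n) = -6 - n (T(n) = (6 - n) - 12 = -6 - n)
s = 4 (s = 2 - 12/(-6 - 1*0) = 2 - 12/(-6 + 0) = 2 - 12/(-6) = 2 - 12*(-1/6) = 2 + 2 = 4)
E = 28 (E = (-3 + 10)*4 = 7*4 = 28)
D(u) = -28/5 (D(u) = -1/5*28 = -28/5)
F(-90) + D(19) = -90 - 28/5 = -478/5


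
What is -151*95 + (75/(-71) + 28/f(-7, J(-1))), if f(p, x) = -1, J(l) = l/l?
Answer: -1020558/71 ≈ -14374.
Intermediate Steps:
J(l) = 1
-151*95 + (75/(-71) + 28/f(-7, J(-1))) = -151*95 + (75/(-71) + 28/(-1)) = -14345 + (75*(-1/71) + 28*(-1)) = -14345 + (-75/71 - 28) = -14345 - 2063/71 = -1020558/71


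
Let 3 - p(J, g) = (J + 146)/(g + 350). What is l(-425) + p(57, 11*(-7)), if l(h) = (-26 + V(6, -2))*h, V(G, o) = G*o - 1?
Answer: 646513/39 ≈ 16577.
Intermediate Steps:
V(G, o) = -1 + G*o
p(J, g) = 3 - (146 + J)/(350 + g) (p(J, g) = 3 - (J + 146)/(g + 350) = 3 - (146 + J)/(350 + g))
l(h) = -39*h (l(h) = (-26 + (-1 + 6*(-2)))*h = (-26 + (-1 - 12))*h = (-26 - 13)*h = -39*h)
l(-425) + p(57, 11*(-7)) = -39*(-425) + (904 - 1*57 + 3*(11*(-7)))/(350 + 11*(-7)) = 16575 + (904 - 57 + 3*(-77))/(350 - 77) = 16575 + (904 - 57 - 231)/273 = 16575 + (1/273)*616 = 16575 + 88/39 = 646513/39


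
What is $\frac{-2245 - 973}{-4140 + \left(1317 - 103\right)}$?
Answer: $\frac{1609}{1463} \approx 1.0998$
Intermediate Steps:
$\frac{-2245 - 973}{-4140 + \left(1317 - 103\right)} = - \frac{3218}{-4140 + \left(1317 - 103\right)} = - \frac{3218}{-4140 + 1214} = - \frac{3218}{-2926} = \left(-3218\right) \left(- \frac{1}{2926}\right) = \frac{1609}{1463}$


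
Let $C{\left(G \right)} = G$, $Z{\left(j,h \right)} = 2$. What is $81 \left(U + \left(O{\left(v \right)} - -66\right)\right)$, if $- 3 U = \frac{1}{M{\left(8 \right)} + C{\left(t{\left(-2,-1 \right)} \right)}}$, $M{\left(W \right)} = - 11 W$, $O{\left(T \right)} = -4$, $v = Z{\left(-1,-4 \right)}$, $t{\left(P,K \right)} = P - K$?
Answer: $\frac{446985}{89} \approx 5022.3$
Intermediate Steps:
$v = 2$
$U = \frac{1}{267}$ ($U = - \frac{1}{3 \left(\left(-11\right) 8 - 1\right)} = - \frac{1}{3 \left(-88 + \left(-2 + 1\right)\right)} = - \frac{1}{3 \left(-88 - 1\right)} = - \frac{1}{3 \left(-89\right)} = \left(- \frac{1}{3}\right) \left(- \frac{1}{89}\right) = \frac{1}{267} \approx 0.0037453$)
$81 \left(U + \left(O{\left(v \right)} - -66\right)\right) = 81 \left(\frac{1}{267} - -62\right) = 81 \left(\frac{1}{267} + \left(-4 + 66\right)\right) = 81 \left(\frac{1}{267} + 62\right) = 81 \cdot \frac{16555}{267} = \frac{446985}{89}$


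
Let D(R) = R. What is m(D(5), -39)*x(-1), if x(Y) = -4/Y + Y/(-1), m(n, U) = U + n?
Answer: -170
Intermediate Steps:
x(Y) = -Y - 4/Y (x(Y) = -4/Y + Y*(-1) = -4/Y - Y = -Y - 4/Y)
m(D(5), -39)*x(-1) = (-39 + 5)*(-1*(-1) - 4/(-1)) = -34*(1 - 4*(-1)) = -34*(1 + 4) = -34*5 = -170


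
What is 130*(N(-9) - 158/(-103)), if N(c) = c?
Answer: -99970/103 ≈ -970.58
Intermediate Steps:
130*(N(-9) - 158/(-103)) = 130*(-9 - 158/(-103)) = 130*(-9 - 158*(-1/103)) = 130*(-9 + 158/103) = 130*(-769/103) = -99970/103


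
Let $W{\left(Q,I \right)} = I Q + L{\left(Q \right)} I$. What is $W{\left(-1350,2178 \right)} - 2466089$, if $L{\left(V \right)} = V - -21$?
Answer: $-8300951$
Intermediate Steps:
$L{\left(V \right)} = 21 + V$ ($L{\left(V \right)} = V + 21 = 21 + V$)
$W{\left(Q,I \right)} = I Q + I \left(21 + Q\right)$ ($W{\left(Q,I \right)} = I Q + \left(21 + Q\right) I = I Q + I \left(21 + Q\right)$)
$W{\left(-1350,2178 \right)} - 2466089 = 2178 \left(21 + 2 \left(-1350\right)\right) - 2466089 = 2178 \left(21 - 2700\right) - 2466089 = 2178 \left(-2679\right) - 2466089 = -5834862 - 2466089 = -8300951$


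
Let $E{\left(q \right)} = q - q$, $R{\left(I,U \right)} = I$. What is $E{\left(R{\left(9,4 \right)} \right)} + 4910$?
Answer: $4910$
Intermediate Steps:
$E{\left(q \right)} = 0$
$E{\left(R{\left(9,4 \right)} \right)} + 4910 = 0 + 4910 = 4910$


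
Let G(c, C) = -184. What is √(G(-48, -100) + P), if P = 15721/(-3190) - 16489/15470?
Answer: I*√1156756842526285/2467465 ≈ 13.784*I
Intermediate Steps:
P = -14790189/2467465 (P = 15721*(-1/3190) - 16489*1/15470 = -15721/3190 - 16489/15470 = -14790189/2467465 ≈ -5.9941)
√(G(-48, -100) + P) = √(-184 - 14790189/2467465) = √(-468803749/2467465) = I*√1156756842526285/2467465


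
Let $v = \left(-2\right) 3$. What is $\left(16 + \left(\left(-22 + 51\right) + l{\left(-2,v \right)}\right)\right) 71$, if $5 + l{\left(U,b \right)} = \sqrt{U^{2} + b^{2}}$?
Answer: $2840 + 142 \sqrt{10} \approx 3289.0$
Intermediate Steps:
$v = -6$
$l{\left(U,b \right)} = -5 + \sqrt{U^{2} + b^{2}}$
$\left(16 + \left(\left(-22 + 51\right) + l{\left(-2,v \right)}\right)\right) 71 = \left(16 + \left(\left(-22 + 51\right) - \left(5 - \sqrt{\left(-2\right)^{2} + \left(-6\right)^{2}}\right)\right)\right) 71 = \left(16 + \left(29 - \left(5 - \sqrt{4 + 36}\right)\right)\right) 71 = \left(16 + \left(29 - \left(5 - \sqrt{40}\right)\right)\right) 71 = \left(16 + \left(29 - \left(5 - 2 \sqrt{10}\right)\right)\right) 71 = \left(16 + \left(24 + 2 \sqrt{10}\right)\right) 71 = \left(40 + 2 \sqrt{10}\right) 71 = 2840 + 142 \sqrt{10}$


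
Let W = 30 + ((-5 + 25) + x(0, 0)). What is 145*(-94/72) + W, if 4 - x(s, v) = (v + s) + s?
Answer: -4871/36 ≈ -135.31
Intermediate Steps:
x(s, v) = 4 - v - 2*s (x(s, v) = 4 - ((v + s) + s) = 4 - ((s + v) + s) = 4 - (v + 2*s) = 4 + (-v - 2*s) = 4 - v - 2*s)
W = 54 (W = 30 + ((-5 + 25) + (4 - 1*0 - 2*0)) = 30 + (20 + (4 + 0 + 0)) = 30 + (20 + 4) = 30 + 24 = 54)
145*(-94/72) + W = 145*(-94/72) + 54 = 145*(-94*1/72) + 54 = 145*(-47/36) + 54 = -6815/36 + 54 = -4871/36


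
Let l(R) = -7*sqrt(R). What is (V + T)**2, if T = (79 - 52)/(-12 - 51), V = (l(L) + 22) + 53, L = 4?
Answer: 179776/49 ≈ 3668.9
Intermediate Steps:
V = 61 (V = (-7*sqrt(4) + 22) + 53 = (-7*2 + 22) + 53 = (-14 + 22) + 53 = 8 + 53 = 61)
T = -3/7 (T = 27/(-63) = 27*(-1/63) = -3/7 ≈ -0.42857)
(V + T)**2 = (61 - 3/7)**2 = (424/7)**2 = 179776/49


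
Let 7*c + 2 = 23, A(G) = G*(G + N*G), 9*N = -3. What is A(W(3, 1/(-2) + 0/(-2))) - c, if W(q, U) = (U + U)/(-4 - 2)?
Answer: -161/54 ≈ -2.9815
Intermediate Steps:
N = -⅓ (N = (⅑)*(-3) = -⅓ ≈ -0.33333)
W(q, U) = -U/3 (W(q, U) = (2*U)/(-6) = (2*U)*(-⅙) = -U/3)
A(G) = 2*G²/3 (A(G) = G*(G - G/3) = G*(2*G/3) = 2*G²/3)
c = 3 (c = -2/7 + (⅐)*23 = -2/7 + 23/7 = 3)
A(W(3, 1/(-2) + 0/(-2))) - c = 2*(-(1/(-2) + 0/(-2))/3)²/3 - 1*3 = 2*(-(1*(-½) + 0*(-½))/3)²/3 - 3 = 2*(-(-½ + 0)/3)²/3 - 3 = 2*(-⅓*(-½))²/3 - 3 = 2*(⅙)²/3 - 3 = (⅔)*(1/36) - 3 = 1/54 - 3 = -161/54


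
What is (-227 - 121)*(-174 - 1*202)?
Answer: 130848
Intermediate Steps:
(-227 - 121)*(-174 - 1*202) = -348*(-174 - 202) = -348*(-376) = 130848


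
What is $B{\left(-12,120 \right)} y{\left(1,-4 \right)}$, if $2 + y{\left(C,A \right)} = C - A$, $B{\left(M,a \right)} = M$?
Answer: $-36$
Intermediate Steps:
$y{\left(C,A \right)} = -2 + C - A$ ($y{\left(C,A \right)} = -2 - \left(A - C\right) = -2 + C - A$)
$B{\left(-12,120 \right)} y{\left(1,-4 \right)} = - 12 \left(-2 + 1 - -4\right) = - 12 \left(-2 + 1 + 4\right) = \left(-12\right) 3 = -36$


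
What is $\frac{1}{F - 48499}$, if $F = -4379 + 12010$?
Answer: $- \frac{1}{40868} \approx -2.4469 \cdot 10^{-5}$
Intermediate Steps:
$F = 7631$
$\frac{1}{F - 48499} = \frac{1}{7631 - 48499} = \frac{1}{-40868} = - \frac{1}{40868}$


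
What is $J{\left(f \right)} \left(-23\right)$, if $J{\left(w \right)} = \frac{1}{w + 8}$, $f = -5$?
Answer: $- \frac{23}{3} \approx -7.6667$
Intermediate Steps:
$J{\left(w \right)} = \frac{1}{8 + w}$
$J{\left(f \right)} \left(-23\right) = \frac{1}{8 - 5} \left(-23\right) = \frac{1}{3} \left(-23\right) = - \frac{23}{3}$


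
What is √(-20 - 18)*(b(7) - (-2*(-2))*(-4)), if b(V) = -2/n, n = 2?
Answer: 15*I*√38 ≈ 92.466*I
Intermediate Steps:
b(V) = -1 (b(V) = -2/2 = -2*½ = -1)
√(-20 - 18)*(b(7) - (-2*(-2))*(-4)) = √(-20 - 18)*(-1 - (-2*(-2))*(-4)) = √(-38)*(-1 - 4*(-4)) = (I*√38)*(-1 - 1*(-16)) = (I*√38)*(-1 + 16) = (I*√38)*15 = 15*I*√38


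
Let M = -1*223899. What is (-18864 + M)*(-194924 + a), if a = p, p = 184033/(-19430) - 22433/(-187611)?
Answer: 57501409549172174053/1215093910 ≈ 4.7323e+10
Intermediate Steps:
p = -34090741973/3645281730 (p = 184033*(-1/19430) - 22433*(-1/187611) = -184033/19430 + 22433/187611 = -34090741973/3645281730 ≈ -9.3520)
a = -34090741973/3645281730 ≈ -9.3520
M = -223899
(-18864 + M)*(-194924 + a) = (-18864 - 223899)*(-194924 - 34090741973/3645281730) = -242763*(-710586986680493/3645281730) = 57501409549172174053/1215093910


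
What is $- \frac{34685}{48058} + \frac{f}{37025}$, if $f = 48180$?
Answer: $\frac{206244463}{355869490} \approx 0.57955$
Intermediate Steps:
$- \frac{34685}{48058} + \frac{f}{37025} = - \frac{34685}{48058} + \frac{48180}{37025} = \left(-34685\right) \frac{1}{48058} + 48180 \cdot \frac{1}{37025} = - \frac{34685}{48058} + \frac{9636}{7405} = \frac{206244463}{355869490}$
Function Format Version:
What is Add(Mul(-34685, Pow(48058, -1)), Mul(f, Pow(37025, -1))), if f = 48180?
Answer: Rational(206244463, 355869490) ≈ 0.57955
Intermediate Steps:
Add(Mul(-34685, Pow(48058, -1)), Mul(f, Pow(37025, -1))) = Add(Mul(-34685, Pow(48058, -1)), Mul(48180, Pow(37025, -1))) = Add(Mul(-34685, Rational(1, 48058)), Mul(48180, Rational(1, 37025))) = Add(Rational(-34685, 48058), Rational(9636, 7405)) = Rational(206244463, 355869490)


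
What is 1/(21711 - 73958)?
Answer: -1/52247 ≈ -1.9140e-5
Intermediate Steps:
1/(21711 - 73958) = 1/(-52247) = -1/52247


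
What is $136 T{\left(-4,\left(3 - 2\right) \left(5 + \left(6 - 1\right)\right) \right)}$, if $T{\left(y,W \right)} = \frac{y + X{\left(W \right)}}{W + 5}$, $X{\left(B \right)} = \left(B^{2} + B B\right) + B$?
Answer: $\frac{28016}{15} \approx 1867.7$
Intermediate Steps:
$X{\left(B \right)} = B + 2 B^{2}$ ($X{\left(B \right)} = \left(B^{2} + B^{2}\right) + B = 2 B^{2} + B = B + 2 B^{2}$)
$T{\left(y,W \right)} = \frac{y + W \left(1 + 2 W\right)}{5 + W}$ ($T{\left(y,W \right)} = \frac{y + W \left(1 + 2 W\right)}{W + 5} = \frac{y + W \left(1 + 2 W\right)}{5 + W}$)
$136 T{\left(-4,\left(3 - 2\right) \left(5 + \left(6 - 1\right)\right) \right)} = 136 \frac{-4 + \left(3 - 2\right) \left(5 + \left(6 - 1\right)\right) \left(1 + 2 \left(3 - 2\right) \left(5 + \left(6 - 1\right)\right)\right)}{5 + \left(3 - 2\right) \left(5 + \left(6 - 1\right)\right)} = 136 \frac{-4 + 1 \left(5 + \left(6 - 1\right)\right) \left(1 + 2 \cdot 1 \left(5 + \left(6 - 1\right)\right)\right)}{5 + 1 \left(5 + \left(6 - 1\right)\right)} = 136 \frac{-4 + 1 \left(5 + 5\right) \left(1 + 2 \cdot 1 \left(5 + 5\right)\right)}{5 + 1 \left(5 + 5\right)} = 136 \frac{-4 + 1 \cdot 10 \left(1 + 2 \cdot 1 \cdot 10\right)}{5 + 1 \cdot 10} = 136 \frac{-4 + 10 \left(1 + 2 \cdot 10\right)}{5 + 10} = 136 \frac{-4 + 10 \left(1 + 20\right)}{15} = 136 \frac{-4 + 10 \cdot 21}{15} = 136 \frac{-4 + 210}{15} = 136 \cdot \frac{1}{15} \cdot 206 = 136 \cdot \frac{206}{15} = \frac{28016}{15}$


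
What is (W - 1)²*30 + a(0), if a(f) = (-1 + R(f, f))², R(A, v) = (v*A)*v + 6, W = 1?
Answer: 25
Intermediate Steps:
R(A, v) = 6 + A*v² (R(A, v) = (A*v)*v + 6 = A*v² + 6 = 6 + A*v²)
a(f) = (5 + f³)² (a(f) = (-1 + (6 + f*f²))² = (-1 + (6 + f³))² = (5 + f³)²)
(W - 1)²*30 + a(0) = (1 - 1)²*30 + (5 + 0³)² = 0²*30 + (5 + 0)² = 0*30 + 5² = 0 + 25 = 25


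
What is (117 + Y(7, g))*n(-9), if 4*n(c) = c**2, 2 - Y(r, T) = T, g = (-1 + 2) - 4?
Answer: 4941/2 ≈ 2470.5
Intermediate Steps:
g = -3 (g = 1 - 4 = -3)
Y(r, T) = 2 - T
n(c) = c**2/4
(117 + Y(7, g))*n(-9) = (117 + (2 - 1*(-3)))*((1/4)*(-9)**2) = (117 + (2 + 3))*((1/4)*81) = (117 + 5)*(81/4) = 122*(81/4) = 4941/2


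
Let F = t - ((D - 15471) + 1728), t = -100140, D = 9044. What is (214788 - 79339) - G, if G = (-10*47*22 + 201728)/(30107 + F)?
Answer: 1474936059/10889 ≈ 1.3545e+5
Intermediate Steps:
F = -95441 (F = -100140 - ((9044 - 15471) + 1728) = -100140 - (-6427 + 1728) = -100140 - 1*(-4699) = -100140 + 4699 = -95441)
G = -31898/10889 (G = (-10*47*22 + 201728)/(30107 - 95441) = (-470*22 + 201728)/(-65334) = (-10340 + 201728)*(-1/65334) = 191388*(-1/65334) = -31898/10889 ≈ -2.9294)
(214788 - 79339) - G = (214788 - 79339) - 1*(-31898/10889) = 135449 + 31898/10889 = 1474936059/10889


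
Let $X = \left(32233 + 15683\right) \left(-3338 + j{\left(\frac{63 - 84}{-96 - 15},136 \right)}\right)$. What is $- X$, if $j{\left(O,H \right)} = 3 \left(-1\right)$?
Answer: $160087356$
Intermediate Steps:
$j{\left(O,H \right)} = -3$
$X = -160087356$ ($X = \left(32233 + 15683\right) \left(-3338 - 3\right) = 47916 \left(-3341\right) = -160087356$)
$- X = \left(-1\right) \left(-160087356\right) = 160087356$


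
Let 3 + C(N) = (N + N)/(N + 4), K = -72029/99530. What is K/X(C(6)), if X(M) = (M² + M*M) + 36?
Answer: -360145/21140172 ≈ -0.017036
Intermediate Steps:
K = -72029/99530 (K = -72029*1/99530 = -72029/99530 ≈ -0.72369)
C(N) = -3 + 2*N/(4 + N) (C(N) = -3 + (N + N)/(N + 4) = -3 + (2*N)/(4 + N) = -3 + 2*N/(4 + N))
X(M) = 36 + 2*M² (X(M) = (M² + M²) + 36 = 2*M² + 36 = 36 + 2*M²)
K/X(C(6)) = -72029/(99530*(36 + 2*((-12 - 1*6)/(4 + 6))²)) = -72029/(99530*(36 + 2*((-12 - 6)/10)²)) = -72029/(99530*(36 + 2*((⅒)*(-18))²)) = -72029/(99530*(36 + 2*(-9/5)²)) = -72029/(99530*(36 + 2*(81/25))) = -72029/(99530*(36 + 162/25)) = -72029/(99530*1062/25) = -72029/99530*25/1062 = -360145/21140172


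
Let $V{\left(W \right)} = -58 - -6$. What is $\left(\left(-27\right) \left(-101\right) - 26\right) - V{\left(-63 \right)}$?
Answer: $2753$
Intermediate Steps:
$V{\left(W \right)} = -52$ ($V{\left(W \right)} = -58 + \left(-1 + 7\right) = -58 + 6 = -52$)
$\left(\left(-27\right) \left(-101\right) - 26\right) - V{\left(-63 \right)} = \left(\left(-27\right) \left(-101\right) - 26\right) - -52 = \left(2727 - 26\right) + 52 = 2701 + 52 = 2753$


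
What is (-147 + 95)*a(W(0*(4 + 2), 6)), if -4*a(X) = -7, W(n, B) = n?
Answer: -91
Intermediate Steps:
a(X) = 7/4 (a(X) = -1/4*(-7) = 7/4)
(-147 + 95)*a(W(0*(4 + 2), 6)) = (-147 + 95)*(7/4) = -52*7/4 = -91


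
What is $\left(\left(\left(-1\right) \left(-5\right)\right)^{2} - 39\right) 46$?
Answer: $-644$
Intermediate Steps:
$\left(\left(\left(-1\right) \left(-5\right)\right)^{2} - 39\right) 46 = \left(5^{2} - 39\right) 46 = \left(25 - 39\right) 46 = \left(-14\right) 46 = -644$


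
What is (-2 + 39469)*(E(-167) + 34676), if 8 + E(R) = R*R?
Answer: 2468937119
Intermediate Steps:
E(R) = -8 + R**2 (E(R) = -8 + R*R = -8 + R**2)
(-2 + 39469)*(E(-167) + 34676) = (-2 + 39469)*((-8 + (-167)**2) + 34676) = 39467*((-8 + 27889) + 34676) = 39467*(27881 + 34676) = 39467*62557 = 2468937119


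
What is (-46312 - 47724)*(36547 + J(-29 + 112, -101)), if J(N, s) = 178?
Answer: -3453472100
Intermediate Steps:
(-46312 - 47724)*(36547 + J(-29 + 112, -101)) = (-46312 - 47724)*(36547 + 178) = -94036*36725 = -3453472100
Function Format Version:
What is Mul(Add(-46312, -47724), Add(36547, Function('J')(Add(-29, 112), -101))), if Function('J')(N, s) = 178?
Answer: -3453472100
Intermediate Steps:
Mul(Add(-46312, -47724), Add(36547, Function('J')(Add(-29, 112), -101))) = Mul(Add(-46312, -47724), Add(36547, 178)) = Mul(-94036, 36725) = -3453472100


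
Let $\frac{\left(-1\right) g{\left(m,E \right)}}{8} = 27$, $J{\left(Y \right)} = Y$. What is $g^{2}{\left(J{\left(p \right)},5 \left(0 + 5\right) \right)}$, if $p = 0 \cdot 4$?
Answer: $46656$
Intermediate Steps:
$p = 0$
$g{\left(m,E \right)} = -216$ ($g{\left(m,E \right)} = \left(-8\right) 27 = -216$)
$g^{2}{\left(J{\left(p \right)},5 \left(0 + 5\right) \right)} = \left(-216\right)^{2} = 46656$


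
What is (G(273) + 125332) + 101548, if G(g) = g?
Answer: 227153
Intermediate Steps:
(G(273) + 125332) + 101548 = (273 + 125332) + 101548 = 125605 + 101548 = 227153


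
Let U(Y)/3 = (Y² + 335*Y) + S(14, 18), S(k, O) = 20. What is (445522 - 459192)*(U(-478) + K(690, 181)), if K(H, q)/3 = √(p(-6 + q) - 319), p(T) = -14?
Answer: -2804017740 - 123030*I*√37 ≈ -2.804e+9 - 7.4836e+5*I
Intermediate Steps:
U(Y) = 60 + 3*Y² + 1005*Y (U(Y) = 3*((Y² + 335*Y) + 20) = 3*(20 + Y² + 335*Y) = 60 + 3*Y² + 1005*Y)
K(H, q) = 9*I*√37 (K(H, q) = 3*√(-14 - 319) = 3*√(-333) = 3*(3*I*√37) = 9*I*√37)
(445522 - 459192)*(U(-478) + K(690, 181)) = (445522 - 459192)*((60 + 3*(-478)² + 1005*(-478)) + 9*I*√37) = -13670*((60 + 3*228484 - 480390) + 9*I*√37) = -13670*((60 + 685452 - 480390) + 9*I*√37) = -13670*(205122 + 9*I*√37) = -2804017740 - 123030*I*√37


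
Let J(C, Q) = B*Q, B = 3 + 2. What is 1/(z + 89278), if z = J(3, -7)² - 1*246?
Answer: 1/90257 ≈ 1.1079e-5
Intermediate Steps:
B = 5
J(C, Q) = 5*Q
z = 979 (z = (5*(-7))² - 1*246 = (-35)² - 246 = 1225 - 246 = 979)
1/(z + 89278) = 1/(979 + 89278) = 1/90257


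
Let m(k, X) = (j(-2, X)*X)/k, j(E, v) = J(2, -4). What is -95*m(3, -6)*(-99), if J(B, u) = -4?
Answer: 75240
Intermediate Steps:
j(E, v) = -4
m(k, X) = -4*X/k (m(k, X) = (-4*X)/k = -4*X/k)
-95*m(3, -6)*(-99) = -(-380)*(-6)/3*(-99) = -95*8*(-99) = -760*(-99) = 75240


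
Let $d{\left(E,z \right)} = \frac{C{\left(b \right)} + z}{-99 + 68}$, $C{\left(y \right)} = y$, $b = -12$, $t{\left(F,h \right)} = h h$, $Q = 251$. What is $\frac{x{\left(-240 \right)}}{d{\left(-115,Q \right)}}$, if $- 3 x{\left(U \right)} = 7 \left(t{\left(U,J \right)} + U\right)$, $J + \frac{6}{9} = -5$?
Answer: $- \frac{406007}{6453} \approx -62.918$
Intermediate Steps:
$J = - \frac{17}{3}$ ($J = - \frac{2}{3} - 5 = - \frac{17}{3} \approx -5.6667$)
$t{\left(F,h \right)} = h^{2}$
$x{\left(U \right)} = - \frac{2023}{27} - \frac{7 U}{3}$ ($x{\left(U \right)} = - \frac{7 \left(\left(- \frac{17}{3}\right)^{2} + U\right)}{3} = - \frac{7 \left(\frac{289}{9} + U\right)}{3} = - \frac{\frac{2023}{9} + 7 U}{3} = - \frac{2023}{27} - \frac{7 U}{3}$)
$d{\left(E,z \right)} = \frac{12}{31} - \frac{z}{31}$ ($d{\left(E,z \right)} = \frac{-12 + z}{-99 + 68} = \frac{-12 + z}{-31} = \left(-12 + z\right) \left(- \frac{1}{31}\right) = \frac{12}{31} - \frac{z}{31}$)
$\frac{x{\left(-240 \right)}}{d{\left(-115,Q \right)}} = \frac{- \frac{2023}{27} - -560}{\frac{12}{31} - \frac{251}{31}} = \frac{- \frac{2023}{27} + 560}{\frac{12}{31} - \frac{251}{31}} = \frac{13097}{27 \left(- \frac{239}{31}\right)} = \frac{13097}{27} \left(- \frac{31}{239}\right) = - \frac{406007}{6453}$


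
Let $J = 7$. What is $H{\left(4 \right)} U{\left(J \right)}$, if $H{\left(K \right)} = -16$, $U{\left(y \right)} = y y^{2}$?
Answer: $-5488$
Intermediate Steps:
$U{\left(y \right)} = y^{3}$
$H{\left(4 \right)} U{\left(J \right)} = - 16 \cdot 7^{3} = \left(-16\right) 343 = -5488$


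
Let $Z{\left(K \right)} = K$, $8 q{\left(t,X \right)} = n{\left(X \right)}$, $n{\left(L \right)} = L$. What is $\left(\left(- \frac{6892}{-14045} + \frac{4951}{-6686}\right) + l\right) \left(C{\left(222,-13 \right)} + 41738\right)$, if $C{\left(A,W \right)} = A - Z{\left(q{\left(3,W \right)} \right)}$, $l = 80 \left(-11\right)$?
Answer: $- \frac{27748296933345719}{751238960} \approx -3.6937 \cdot 10^{7}$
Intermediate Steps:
$q{\left(t,X \right)} = \frac{X}{8}$
$l = -880$
$C{\left(A,W \right)} = A - \frac{W}{8}$
$\left(\left(- \frac{6892}{-14045} + \frac{4951}{-6686}\right) + l\right) \left(C{\left(222,-13 \right)} + 41738\right) = \left(\left(- \frac{6892}{-14045} + \frac{4951}{-6686}\right) - 880\right) \left(\left(222 - - \frac{13}{8}\right) + 41738\right) = \left(\left(\left(-6892\right) \left(- \frac{1}{14045}\right) + 4951 \left(- \frac{1}{6686}\right)\right) - 880\right) \left(\left(222 + \frac{13}{8}\right) + 41738\right) = \left(\left(\frac{6892}{14045} - \frac{4951}{6686}\right) - 880\right) \left(\frac{1789}{8} + 41738\right) = \left(- \frac{23456883}{93904870} - 880\right) \frac{335693}{8} = \left(- \frac{82659742483}{93904870}\right) \frac{335693}{8} = - \frac{27748296933345719}{751238960}$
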